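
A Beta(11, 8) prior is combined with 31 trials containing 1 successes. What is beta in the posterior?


In conjugate updating:
beta_posterior = beta_prior + (n - k)
= 8 + (31 - 1)
= 8 + 30 = 38

38


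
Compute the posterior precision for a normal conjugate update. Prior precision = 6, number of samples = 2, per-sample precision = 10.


tau_post = tau_0 + n * tau
= 6 + 2 * 10 = 26

26


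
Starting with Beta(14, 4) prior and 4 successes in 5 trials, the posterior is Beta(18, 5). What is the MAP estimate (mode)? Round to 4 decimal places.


The mode of Beta(a, b) when a > 1 and b > 1 is (a-1)/(a+b-2)
= (18 - 1) / (18 + 5 - 2)
= 17 / 21
= 0.8095

0.8095


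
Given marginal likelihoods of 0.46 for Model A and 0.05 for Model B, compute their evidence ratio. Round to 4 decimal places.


Ratio = ML(A) / ML(B) = 0.46/0.05
= 9.2

9.2


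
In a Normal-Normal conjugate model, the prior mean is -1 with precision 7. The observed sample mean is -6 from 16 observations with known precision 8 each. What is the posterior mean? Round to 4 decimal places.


Posterior precision = tau0 + n*tau = 7 + 16*8 = 135
Posterior mean = (tau0*mu0 + n*tau*xbar) / posterior_precision
= (7*-1 + 16*8*-6) / 135
= -775 / 135 = -5.7407

-5.7407


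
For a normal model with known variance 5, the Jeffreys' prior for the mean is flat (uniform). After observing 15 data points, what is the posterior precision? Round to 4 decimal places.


Jeffreys' prior for normal mean (known variance) is flat.
Prior precision = 0.
Posterior precision = prior_prec + n/sigma^2 = 0 + 15/5
= 3.0

3.0


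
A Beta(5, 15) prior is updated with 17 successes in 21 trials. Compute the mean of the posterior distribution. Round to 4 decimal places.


After update: Beta(22, 19)
Mean = 22 / (22 + 19) = 22 / 41
= 0.5366

0.5366


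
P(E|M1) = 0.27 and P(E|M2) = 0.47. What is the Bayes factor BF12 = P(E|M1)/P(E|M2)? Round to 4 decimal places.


Bayes factor BF12 = P(E|M1) / P(E|M2)
= 0.27 / 0.47
= 0.5745

0.5745


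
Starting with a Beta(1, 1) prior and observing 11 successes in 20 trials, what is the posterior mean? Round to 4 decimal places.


Posterior parameters: alpha = 1 + 11 = 12
beta = 1 + 9 = 10
Posterior mean = alpha / (alpha + beta) = 12 / 22
= 0.5455

0.5455


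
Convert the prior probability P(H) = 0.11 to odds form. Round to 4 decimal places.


P(not H) = 1 - 0.11 = 0.89
Odds = 0.11 / 0.89 = 0.1236

0.1236


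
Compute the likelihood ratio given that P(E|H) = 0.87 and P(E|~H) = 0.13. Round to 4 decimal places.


LR = P(E|H) / P(E|~H)
= 0.87 / 0.13 = 6.6923

6.6923


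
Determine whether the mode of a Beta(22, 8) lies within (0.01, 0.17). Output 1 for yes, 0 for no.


First find the mode: (a-1)/(a+b-2) = 0.75
Is 0.75 in (0.01, 0.17)? 0

0


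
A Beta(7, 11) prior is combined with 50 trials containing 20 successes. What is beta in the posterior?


In conjugate updating:
beta_posterior = beta_prior + (n - k)
= 11 + (50 - 20)
= 11 + 30 = 41

41


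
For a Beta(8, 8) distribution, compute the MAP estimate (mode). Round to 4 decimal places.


MAP = mode = (a-1)/(a+b-2)
= (8-1)/(8+8-2)
= 7/14 = 0.5

0.5


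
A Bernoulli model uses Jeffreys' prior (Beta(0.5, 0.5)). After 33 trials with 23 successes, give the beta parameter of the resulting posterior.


Posterior = Beta(prior_alpha + successes, prior_beta + failures)
= Beta(0.5 + 23, 0.5 + 10)
Posterior beta = 0.5 + (n - k) = 0.5 + 10 = 10.5

10.5


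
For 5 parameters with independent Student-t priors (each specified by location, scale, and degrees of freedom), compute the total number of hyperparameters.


A Student-t prior has 3 hyperparameters per parameter.
Total = 5 * 3 = 15

15


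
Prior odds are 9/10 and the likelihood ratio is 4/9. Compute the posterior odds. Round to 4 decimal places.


Posterior odds = prior odds * likelihood ratio
= (9/10) * (4/9)
= 36 / 90
= 0.4

0.4


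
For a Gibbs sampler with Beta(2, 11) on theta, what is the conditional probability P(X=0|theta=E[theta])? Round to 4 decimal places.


E[theta] = 2/(2+11) = 0.1538
P(X=0|theta) = 1 - theta = 0.8462

0.8462


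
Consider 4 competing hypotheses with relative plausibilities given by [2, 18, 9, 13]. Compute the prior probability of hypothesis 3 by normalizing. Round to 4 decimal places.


Sum of weights = 2 + 18 + 9 + 13 = 42
Normalized prior for H3 = 9 / 42
= 0.2143

0.2143


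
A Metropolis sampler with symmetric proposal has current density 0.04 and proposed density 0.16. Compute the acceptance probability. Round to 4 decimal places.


For symmetric proposals, acceptance = min(1, pi(x*)/pi(x))
= min(1, 0.16/0.04)
= min(1, 4.0) = 1.0

1.0


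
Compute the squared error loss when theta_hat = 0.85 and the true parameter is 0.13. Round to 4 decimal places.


L = (theta_hat - theta_true)^2
= (0.85 - 0.13)^2
= 0.72^2 = 0.5184

0.5184


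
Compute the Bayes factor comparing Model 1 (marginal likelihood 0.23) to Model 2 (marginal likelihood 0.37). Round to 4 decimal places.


BF12 = marginal likelihood of M1 / marginal likelihood of M2
= 0.23/0.37
= 0.6216

0.6216


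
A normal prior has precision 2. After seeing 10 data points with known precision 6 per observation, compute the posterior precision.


In the conjugate normal model, precisions add:
tau_posterior = tau_prior + n * tau_data
= 2 + 10*6 = 62

62


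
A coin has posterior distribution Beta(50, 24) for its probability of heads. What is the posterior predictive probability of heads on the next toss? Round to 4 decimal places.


Posterior predictive = E[theta] = alpha/(alpha+beta)
= 50/74
= 0.6757

0.6757


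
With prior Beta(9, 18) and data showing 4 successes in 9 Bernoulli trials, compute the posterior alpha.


Conjugate update: alpha_posterior = alpha_prior + k
= 9 + 4 = 13

13


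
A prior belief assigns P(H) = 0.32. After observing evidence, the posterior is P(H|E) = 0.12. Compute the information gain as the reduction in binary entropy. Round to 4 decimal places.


H(prior) = -0.32*log2(0.32) - 0.68*log2(0.68)
= 0.9044
H(post) = -0.12*log2(0.12) - 0.88*log2(0.88)
= 0.5294
IG = 0.9044 - 0.5294 = 0.375

0.375


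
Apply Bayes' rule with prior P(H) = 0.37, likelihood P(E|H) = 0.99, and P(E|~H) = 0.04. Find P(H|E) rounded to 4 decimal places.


Step 1: Compute marginal P(E) = P(E|H)P(H) + P(E|~H)P(~H)
= 0.99*0.37 + 0.04*0.63 = 0.3915
Step 2: P(H|E) = P(E|H)P(H)/P(E) = 0.3663/0.3915
= 0.9356

0.9356


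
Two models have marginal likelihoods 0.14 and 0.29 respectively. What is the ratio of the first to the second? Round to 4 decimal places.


Evidence ratio = 0.14 / 0.29
= 0.4828

0.4828


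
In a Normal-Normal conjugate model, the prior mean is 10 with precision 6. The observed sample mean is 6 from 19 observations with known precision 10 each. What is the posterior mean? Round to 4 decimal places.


Posterior precision = tau0 + n*tau = 6 + 19*10 = 196
Posterior mean = (tau0*mu0 + n*tau*xbar) / posterior_precision
= (6*10 + 19*10*6) / 196
= 1200 / 196 = 6.1224

6.1224


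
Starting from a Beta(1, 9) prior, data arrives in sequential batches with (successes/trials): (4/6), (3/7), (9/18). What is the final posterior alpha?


In sequential Bayesian updating, we sum all successes.
Total successes = 16
Final alpha = 1 + 16 = 17

17


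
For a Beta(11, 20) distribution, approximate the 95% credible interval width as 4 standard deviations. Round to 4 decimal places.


Variance of Beta(a,b) = ab / ((a+b)^2 * (a+b+1))
= 11*20 / ((31)^2 * 32)
= 0.0072
SD = sqrt(0.0072) = 0.0846
Width = 4 * SD = 0.3383

0.3383


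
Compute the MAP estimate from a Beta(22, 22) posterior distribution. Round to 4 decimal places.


MAP = mode of Beta distribution
= (alpha - 1)/(alpha + beta - 2)
= (22-1)/(22+22-2)
= 21/42 = 0.5

0.5


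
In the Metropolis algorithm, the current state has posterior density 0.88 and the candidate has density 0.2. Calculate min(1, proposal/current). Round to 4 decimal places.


Ratio = 0.2/0.88 = 0.2273
Acceptance probability = min(1, 0.2273)
= 0.2273

0.2273


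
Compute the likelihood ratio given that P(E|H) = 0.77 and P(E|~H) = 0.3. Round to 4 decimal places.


LR = P(E|H) / P(E|~H)
= 0.77 / 0.3 = 2.5667

2.5667


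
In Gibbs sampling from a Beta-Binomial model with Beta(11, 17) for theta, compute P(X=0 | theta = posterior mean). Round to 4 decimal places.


Posterior mean = alpha/(alpha+beta) = 11/28 = 0.3929
P(X=0|theta=mean) = 1 - theta = 0.6071

0.6071


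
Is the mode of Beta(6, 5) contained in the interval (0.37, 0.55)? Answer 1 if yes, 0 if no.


Mode = (a-1)/(a+b-2) = 5/9 = 0.5556
Interval: (0.37, 0.55)
Contains mode? 0

0


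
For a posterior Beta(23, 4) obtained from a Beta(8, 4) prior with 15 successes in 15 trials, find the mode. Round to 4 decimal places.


Mode = (alpha - 1) / (alpha + beta - 2)
= 22 / 25
= 0.88

0.88


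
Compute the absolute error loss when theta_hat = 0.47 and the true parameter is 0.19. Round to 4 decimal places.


L = |theta_hat - theta_true|
= |0.47 - 0.19| = 0.28

0.28


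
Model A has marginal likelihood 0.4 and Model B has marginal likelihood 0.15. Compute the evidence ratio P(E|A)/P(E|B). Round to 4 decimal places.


Evidence ratio = P(E|A) / P(E|B)
= 0.4 / 0.15
= 2.6667

2.6667


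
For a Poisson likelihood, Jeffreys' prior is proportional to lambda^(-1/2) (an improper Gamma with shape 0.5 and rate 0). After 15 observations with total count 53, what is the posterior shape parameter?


Jeffreys' prior for Poisson is proportional to lambda^(-1/2).
Posterior is Gamma(0.5 + S, 0 + n) = Gamma(0.5 + 53, 15).
Posterior shape = 0.5 + S = 0.5 + 53 = 53.5

53.5


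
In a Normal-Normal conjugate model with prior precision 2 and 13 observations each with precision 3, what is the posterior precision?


Posterior precision = prior precision + n * observation precision
= 2 + 13 * 3
= 2 + 39 = 41

41


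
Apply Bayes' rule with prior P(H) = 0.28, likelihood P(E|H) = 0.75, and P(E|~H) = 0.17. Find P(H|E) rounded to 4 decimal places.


Step 1: Compute marginal P(E) = P(E|H)P(H) + P(E|~H)P(~H)
= 0.75*0.28 + 0.17*0.72 = 0.3324
Step 2: P(H|E) = P(E|H)P(H)/P(E) = 0.21/0.3324
= 0.6318

0.6318


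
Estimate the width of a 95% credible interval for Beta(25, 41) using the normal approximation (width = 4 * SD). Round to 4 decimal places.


For Beta(a,b): Var = ab/((a+b)^2(a+b+1))
Var = 0.0035, SD = 0.0593
Approximate 95% CI width = 4 * 0.0593 = 0.2371

0.2371


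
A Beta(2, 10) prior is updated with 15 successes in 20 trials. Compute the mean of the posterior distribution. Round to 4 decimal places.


After update: Beta(17, 15)
Mean = 17 / (17 + 15) = 17 / 32
= 0.5312

0.5312


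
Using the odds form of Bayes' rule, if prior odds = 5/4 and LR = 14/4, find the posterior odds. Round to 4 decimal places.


Bayes' rule in odds form: posterior odds = prior odds * LR
= (5 * 14) / (4 * 4)
= 70/16 = 4.375

4.375


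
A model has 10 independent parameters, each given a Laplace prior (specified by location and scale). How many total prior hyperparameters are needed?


Each Laplace prior needs 2 hyperparameters (location and scale).
Total = 2 * 10 = 20

20


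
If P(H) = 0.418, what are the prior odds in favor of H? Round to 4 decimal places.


Prior odds = P(H) / (1 - P(H))
= 0.418 / 0.582
= 0.7182

0.7182


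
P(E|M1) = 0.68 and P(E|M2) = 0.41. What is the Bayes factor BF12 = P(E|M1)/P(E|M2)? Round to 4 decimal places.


Bayes factor BF12 = P(E|M1) / P(E|M2)
= 0.68 / 0.41
= 1.6585

1.6585


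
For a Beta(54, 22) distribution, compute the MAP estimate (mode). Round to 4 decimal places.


MAP = mode = (a-1)/(a+b-2)
= (54-1)/(54+22-2)
= 53/74 = 0.7162

0.7162


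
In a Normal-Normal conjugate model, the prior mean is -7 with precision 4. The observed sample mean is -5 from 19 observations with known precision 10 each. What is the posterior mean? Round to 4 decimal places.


Posterior precision = tau0 + n*tau = 4 + 19*10 = 194
Posterior mean = (tau0*mu0 + n*tau*xbar) / posterior_precision
= (4*-7 + 19*10*-5) / 194
= -978 / 194 = -5.0412

-5.0412


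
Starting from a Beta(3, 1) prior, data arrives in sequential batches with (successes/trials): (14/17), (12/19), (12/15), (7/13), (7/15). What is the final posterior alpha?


In sequential Bayesian updating, we sum all successes.
Total successes = 52
Final alpha = 3 + 52 = 55

55


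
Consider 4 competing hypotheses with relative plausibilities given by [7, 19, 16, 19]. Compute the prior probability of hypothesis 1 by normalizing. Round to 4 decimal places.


Sum of weights = 7 + 19 + 16 + 19 = 61
Normalized prior for H1 = 7 / 61
= 0.1148

0.1148


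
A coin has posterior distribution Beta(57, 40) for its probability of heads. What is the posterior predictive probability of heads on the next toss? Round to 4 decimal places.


Posterior predictive = E[theta] = alpha/(alpha+beta)
= 57/97
= 0.5876

0.5876


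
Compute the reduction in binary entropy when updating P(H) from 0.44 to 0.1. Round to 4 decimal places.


H_before = -p*log2(p) - (1-p)*log2(1-p) for p=0.44: 0.9896
H_after for p=0.1: 0.469
Reduction = 0.9896 - 0.469 = 0.5206

0.5206


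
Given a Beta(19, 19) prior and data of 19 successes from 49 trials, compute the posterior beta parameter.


Number of failures = 49 - 19 = 30
Posterior beta = 19 + 30 = 49

49


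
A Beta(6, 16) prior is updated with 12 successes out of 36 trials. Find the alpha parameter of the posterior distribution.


In the Beta-Binomial conjugate update:
alpha_post = alpha_prior + successes
= 6 + 12
= 18

18


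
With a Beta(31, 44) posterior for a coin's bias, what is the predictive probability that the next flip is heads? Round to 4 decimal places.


The predictive probability equals the posterior mean.
P(next = heads) = alpha / (alpha + beta)
= 31 / 75 = 0.4133

0.4133


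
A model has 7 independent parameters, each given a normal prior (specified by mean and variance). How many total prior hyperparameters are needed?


Each normal prior needs 2 hyperparameters (mean and variance).
Total = 2 * 7 = 14

14


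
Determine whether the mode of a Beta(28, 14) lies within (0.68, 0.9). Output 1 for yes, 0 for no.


First find the mode: (a-1)/(a+b-2) = 0.675
Is 0.675 in (0.68, 0.9)? 0

0


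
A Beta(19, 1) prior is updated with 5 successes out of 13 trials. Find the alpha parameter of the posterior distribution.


In the Beta-Binomial conjugate update:
alpha_post = alpha_prior + successes
= 19 + 5
= 24

24


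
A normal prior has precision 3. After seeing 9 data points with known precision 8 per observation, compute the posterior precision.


In the conjugate normal model, precisions add:
tau_posterior = tau_prior + n * tau_data
= 3 + 9*8 = 75

75


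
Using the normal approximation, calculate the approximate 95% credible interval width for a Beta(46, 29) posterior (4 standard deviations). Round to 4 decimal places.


Var(Beta) = 46*29/(75^2 * 76) = 0.0031
SD = 0.0559
Width ~ 4*SD = 0.2234

0.2234


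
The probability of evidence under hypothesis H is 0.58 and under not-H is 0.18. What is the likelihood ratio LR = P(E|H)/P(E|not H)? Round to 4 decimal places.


LR = 0.58 / 0.18
= 3.2222

3.2222


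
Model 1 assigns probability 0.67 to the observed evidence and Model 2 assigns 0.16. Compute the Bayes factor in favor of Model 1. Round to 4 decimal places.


BF = P(data|M1) / P(data|M2)
= 0.67 / 0.16 = 4.1875

4.1875


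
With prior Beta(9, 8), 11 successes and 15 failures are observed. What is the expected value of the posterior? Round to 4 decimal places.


Posterior = Beta(20, 23)
E[theta] = alpha/(alpha+beta)
= 20/43 = 0.4651

0.4651


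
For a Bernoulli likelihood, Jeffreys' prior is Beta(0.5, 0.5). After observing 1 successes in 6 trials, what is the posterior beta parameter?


Jeffreys' prior for Bernoulli is Beta(0.5, 0.5).
Posterior is Beta(0.5 + k, 0.5 + n - k).
Posterior beta = 0.5 + (n - k) = 0.5 + 5 = 5.5

5.5


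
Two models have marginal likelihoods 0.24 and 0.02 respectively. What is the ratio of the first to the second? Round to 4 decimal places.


Evidence ratio = 0.24 / 0.02
= 12.0

12.0


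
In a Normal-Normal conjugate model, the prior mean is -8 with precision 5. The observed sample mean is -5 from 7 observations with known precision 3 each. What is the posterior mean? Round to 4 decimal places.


Posterior precision = tau0 + n*tau = 5 + 7*3 = 26
Posterior mean = (tau0*mu0 + n*tau*xbar) / posterior_precision
= (5*-8 + 7*3*-5) / 26
= -145 / 26 = -5.5769

-5.5769


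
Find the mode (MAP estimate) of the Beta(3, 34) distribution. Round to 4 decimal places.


For Beta(a,b) with a,b > 1:
Mode = (a-1)/(a+b-2) = (3-1)/(37-2)
= 2/35 = 0.0571

0.0571


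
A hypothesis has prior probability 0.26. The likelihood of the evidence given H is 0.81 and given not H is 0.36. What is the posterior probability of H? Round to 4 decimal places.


Using Bayes' theorem:
P(E) = 0.26 * 0.81 + 0.74 * 0.36
P(E) = 0.477
P(H|E) = (0.26 * 0.81) / 0.477 = 0.4415

0.4415


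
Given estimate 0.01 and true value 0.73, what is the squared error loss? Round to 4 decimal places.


Squared error = (estimate - true)^2
Difference = -0.72
Loss = -0.72^2 = 0.5184

0.5184


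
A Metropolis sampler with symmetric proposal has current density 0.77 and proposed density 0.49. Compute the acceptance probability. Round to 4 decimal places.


For symmetric proposals, acceptance = min(1, pi(x*)/pi(x))
= min(1, 0.49/0.77)
= min(1, 0.6364) = 0.6364

0.6364


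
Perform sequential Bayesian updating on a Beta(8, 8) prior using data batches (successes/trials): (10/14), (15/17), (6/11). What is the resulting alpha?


Accumulate successes: 31
Posterior alpha = prior alpha + sum of successes
= 8 + 31 = 39

39


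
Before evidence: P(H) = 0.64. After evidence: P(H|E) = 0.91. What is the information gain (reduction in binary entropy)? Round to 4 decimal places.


Prior entropy = 0.9427
Posterior entropy = 0.4365
Information gain = 0.9427 - 0.4365 = 0.5062

0.5062


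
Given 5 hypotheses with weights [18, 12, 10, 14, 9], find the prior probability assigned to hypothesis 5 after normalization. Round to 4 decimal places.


To normalize, divide each weight by the sum of all weights.
Sum = 63
Prior(H5) = 9/63 = 0.1429

0.1429


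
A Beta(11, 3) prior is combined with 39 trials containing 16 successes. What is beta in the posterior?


In conjugate updating:
beta_posterior = beta_prior + (n - k)
= 3 + (39 - 16)
= 3 + 23 = 26

26


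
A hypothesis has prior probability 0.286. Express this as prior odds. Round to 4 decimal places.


Odds = P(H) / P(not H) = 0.286 / 0.714
= 0.4006

0.4006


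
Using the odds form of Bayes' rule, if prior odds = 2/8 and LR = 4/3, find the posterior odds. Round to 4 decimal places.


Bayes' rule in odds form: posterior odds = prior odds * LR
= (2 * 4) / (8 * 3)
= 8/24 = 0.3333

0.3333


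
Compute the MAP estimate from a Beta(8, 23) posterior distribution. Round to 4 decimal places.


MAP = mode of Beta distribution
= (alpha - 1)/(alpha + beta - 2)
= (8-1)/(8+23-2)
= 7/29 = 0.2414

0.2414


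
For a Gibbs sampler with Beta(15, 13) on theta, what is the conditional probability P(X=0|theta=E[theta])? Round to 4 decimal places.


E[theta] = 15/(15+13) = 0.5357
P(X=0|theta) = 1 - theta = 0.4643

0.4643


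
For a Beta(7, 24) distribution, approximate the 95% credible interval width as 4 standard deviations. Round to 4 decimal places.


Variance of Beta(a,b) = ab / ((a+b)^2 * (a+b+1))
= 7*24 / ((31)^2 * 32)
= 0.0055
SD = sqrt(0.0055) = 0.0739
Width = 4 * SD = 0.2957

0.2957


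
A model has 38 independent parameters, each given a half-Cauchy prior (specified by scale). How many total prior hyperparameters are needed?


Each half-Cauchy prior needs 1 hyperparameter (scale).
Total = 1 * 38 = 38

38


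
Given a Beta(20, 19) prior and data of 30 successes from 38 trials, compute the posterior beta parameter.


Number of failures = 38 - 30 = 8
Posterior beta = 19 + 8 = 27

27


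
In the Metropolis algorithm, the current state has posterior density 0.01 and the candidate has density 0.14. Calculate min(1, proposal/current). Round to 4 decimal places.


Ratio = 0.14/0.01 = 14.0
Acceptance probability = min(1, 14.0)
= 1.0

1.0


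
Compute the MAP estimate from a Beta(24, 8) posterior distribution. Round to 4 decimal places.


MAP = mode of Beta distribution
= (alpha - 1)/(alpha + beta - 2)
= (24-1)/(24+8-2)
= 23/30 = 0.7667

0.7667


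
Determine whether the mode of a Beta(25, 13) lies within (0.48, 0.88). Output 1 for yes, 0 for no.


First find the mode: (a-1)/(a+b-2) = 0.6667
Is 0.6667 in (0.48, 0.88)? 1

1


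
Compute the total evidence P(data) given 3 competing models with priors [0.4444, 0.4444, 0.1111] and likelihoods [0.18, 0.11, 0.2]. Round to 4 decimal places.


Marginal likelihood = sum P(model_i) * P(data|model_i)
Model 1: 0.4444 * 0.18 = 0.08
Model 2: 0.4444 * 0.11 = 0.0489
Model 3: 0.1111 * 0.2 = 0.0222
Total = 0.1511

0.1511


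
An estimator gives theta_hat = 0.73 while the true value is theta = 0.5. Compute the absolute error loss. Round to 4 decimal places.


The absolute error loss is |theta_hat - theta|
= |0.73 - 0.5|
= 0.23

0.23


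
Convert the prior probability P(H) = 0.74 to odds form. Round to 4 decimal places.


P(not H) = 1 - 0.74 = 0.26
Odds = 0.74 / 0.26 = 2.8462

2.8462


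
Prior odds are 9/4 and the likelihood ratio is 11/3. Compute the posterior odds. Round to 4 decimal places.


Posterior odds = prior odds * likelihood ratio
= (9/4) * (11/3)
= 99 / 12
= 8.25

8.25


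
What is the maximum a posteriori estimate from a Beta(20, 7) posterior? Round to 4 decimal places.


The MAP estimate equals the mode of the distribution.
Mode of Beta(a,b) = (a-1)/(a+b-2)
= 19/25
= 0.76

0.76


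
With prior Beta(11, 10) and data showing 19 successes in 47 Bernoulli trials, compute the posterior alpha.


Conjugate update: alpha_posterior = alpha_prior + k
= 11 + 19 = 30

30


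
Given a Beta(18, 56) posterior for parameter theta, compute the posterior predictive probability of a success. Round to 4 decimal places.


For a Beta-Bernoulli model, the predictive probability is the mean:
P(success) = 18/(18+56) = 18/74 = 0.2432

0.2432


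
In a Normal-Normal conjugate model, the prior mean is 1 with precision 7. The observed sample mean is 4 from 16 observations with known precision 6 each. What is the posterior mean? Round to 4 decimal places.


Posterior precision = tau0 + n*tau = 7 + 16*6 = 103
Posterior mean = (tau0*mu0 + n*tau*xbar) / posterior_precision
= (7*1 + 16*6*4) / 103
= 391 / 103 = 3.7961

3.7961


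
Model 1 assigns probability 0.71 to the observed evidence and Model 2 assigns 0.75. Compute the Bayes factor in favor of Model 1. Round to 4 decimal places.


BF = P(data|M1) / P(data|M2)
= 0.71 / 0.75 = 0.9467

0.9467


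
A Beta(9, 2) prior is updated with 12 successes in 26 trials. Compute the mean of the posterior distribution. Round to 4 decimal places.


After update: Beta(21, 16)
Mean = 21 / (21 + 16) = 21 / 37
= 0.5676

0.5676


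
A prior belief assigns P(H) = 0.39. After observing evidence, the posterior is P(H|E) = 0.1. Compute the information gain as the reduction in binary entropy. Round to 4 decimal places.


H(prior) = -0.39*log2(0.39) - 0.61*log2(0.61)
= 0.9648
H(post) = -0.1*log2(0.1) - 0.9*log2(0.9)
= 0.469
IG = 0.9648 - 0.469 = 0.4958

0.4958


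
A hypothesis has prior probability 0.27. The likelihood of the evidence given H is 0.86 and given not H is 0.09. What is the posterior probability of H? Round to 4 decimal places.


Using Bayes' theorem:
P(E) = 0.27 * 0.86 + 0.73 * 0.09
P(E) = 0.2979
P(H|E) = (0.27 * 0.86) / 0.2979 = 0.7795

0.7795


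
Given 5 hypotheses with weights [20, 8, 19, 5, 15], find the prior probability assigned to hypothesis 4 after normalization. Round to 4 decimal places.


To normalize, divide each weight by the sum of all weights.
Sum = 67
Prior(H4) = 5/67 = 0.0746

0.0746


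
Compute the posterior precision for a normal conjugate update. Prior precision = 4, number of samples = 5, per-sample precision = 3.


tau_post = tau_0 + n * tau
= 4 + 5 * 3 = 19

19


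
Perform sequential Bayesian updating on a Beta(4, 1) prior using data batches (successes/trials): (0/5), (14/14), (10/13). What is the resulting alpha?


Accumulate successes: 24
Posterior alpha = prior alpha + sum of successes
= 4 + 24 = 28

28


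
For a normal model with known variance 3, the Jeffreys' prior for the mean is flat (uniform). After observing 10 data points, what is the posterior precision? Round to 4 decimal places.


Jeffreys' prior for normal mean (known variance) is flat.
Prior precision = 0.
Posterior precision = prior_prec + n/sigma^2 = 0 + 10/3
= 3.3333

3.3333


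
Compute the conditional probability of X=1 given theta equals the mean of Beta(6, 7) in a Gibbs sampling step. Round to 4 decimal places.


Mean of Beta(6, 7) = 0.4615
P(X=1 | theta=0.4615) = 0.4615

0.4615


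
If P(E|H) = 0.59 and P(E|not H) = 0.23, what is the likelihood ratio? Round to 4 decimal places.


Likelihood ratio = P(E|H) / P(E|not H)
= 0.59 / 0.23
= 2.5652

2.5652


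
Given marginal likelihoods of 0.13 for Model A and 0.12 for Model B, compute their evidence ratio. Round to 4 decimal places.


Ratio = ML(A) / ML(B) = 0.13/0.12
= 1.0833

1.0833


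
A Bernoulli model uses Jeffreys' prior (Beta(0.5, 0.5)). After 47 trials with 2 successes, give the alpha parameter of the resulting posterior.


Posterior = Beta(prior_alpha + successes, prior_beta + failures)
= Beta(0.5 + 2, 0.5 + 45)
Posterior alpha = 0.5 + k = 0.5 + 2 = 2.5

2.5


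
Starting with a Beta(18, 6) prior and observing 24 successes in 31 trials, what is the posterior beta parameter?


Posterior beta = prior beta + failures
Failures = 31 - 24 = 7
beta_post = 6 + 7 = 13

13


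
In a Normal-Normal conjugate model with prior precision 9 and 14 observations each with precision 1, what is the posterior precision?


Posterior precision = prior precision + n * observation precision
= 9 + 14 * 1
= 9 + 14 = 23

23


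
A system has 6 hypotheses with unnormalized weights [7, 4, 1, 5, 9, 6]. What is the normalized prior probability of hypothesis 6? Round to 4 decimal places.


The normalized prior is the weight divided by the total.
Total weight = 32
P(H6) = 6 / 32 = 0.1875

0.1875


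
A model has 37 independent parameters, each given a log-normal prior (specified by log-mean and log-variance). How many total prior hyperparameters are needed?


Each log-normal prior needs 2 hyperparameters (log-mean and log-variance).
Total = 2 * 37 = 74

74


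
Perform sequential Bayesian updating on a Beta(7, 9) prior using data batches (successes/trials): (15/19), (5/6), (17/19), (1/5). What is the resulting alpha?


Accumulate successes: 38
Posterior alpha = prior alpha + sum of successes
= 7 + 38 = 45

45


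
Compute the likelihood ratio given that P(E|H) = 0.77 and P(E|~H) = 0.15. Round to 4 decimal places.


LR = P(E|H) / P(E|~H)
= 0.77 / 0.15 = 5.1333

5.1333


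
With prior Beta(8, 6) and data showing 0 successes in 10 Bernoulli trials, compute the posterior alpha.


Conjugate update: alpha_posterior = alpha_prior + k
= 8 + 0 = 8

8


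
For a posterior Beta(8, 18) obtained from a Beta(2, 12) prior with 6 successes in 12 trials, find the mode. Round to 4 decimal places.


Mode = (alpha - 1) / (alpha + beta - 2)
= 7 / 24
= 0.2917

0.2917


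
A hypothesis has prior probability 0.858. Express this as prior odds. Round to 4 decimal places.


Odds = P(H) / P(not H) = 0.858 / 0.142
= 6.0423

6.0423


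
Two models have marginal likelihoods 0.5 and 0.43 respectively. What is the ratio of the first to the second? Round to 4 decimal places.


Evidence ratio = 0.5 / 0.43
= 1.1628

1.1628


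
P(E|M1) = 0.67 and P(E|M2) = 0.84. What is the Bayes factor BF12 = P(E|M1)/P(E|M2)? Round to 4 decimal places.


Bayes factor BF12 = P(E|M1) / P(E|M2)
= 0.67 / 0.84
= 0.7976

0.7976


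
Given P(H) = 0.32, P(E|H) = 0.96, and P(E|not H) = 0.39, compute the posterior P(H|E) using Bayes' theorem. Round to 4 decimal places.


By Bayes' theorem: P(H|E) = P(E|H)*P(H) / P(E)
P(E) = P(E|H)*P(H) + P(E|not H)*P(not H)
P(E) = 0.96*0.32 + 0.39*0.68 = 0.5724
P(H|E) = 0.96*0.32 / 0.5724 = 0.5367

0.5367


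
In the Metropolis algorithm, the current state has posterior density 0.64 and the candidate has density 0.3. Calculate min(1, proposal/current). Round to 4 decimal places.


Ratio = 0.3/0.64 = 0.4688
Acceptance probability = min(1, 0.4688)
= 0.4688

0.4688


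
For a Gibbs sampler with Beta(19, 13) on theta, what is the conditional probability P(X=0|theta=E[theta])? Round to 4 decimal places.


E[theta] = 19/(19+13) = 0.5938
P(X=0|theta) = 1 - theta = 0.4062

0.4062


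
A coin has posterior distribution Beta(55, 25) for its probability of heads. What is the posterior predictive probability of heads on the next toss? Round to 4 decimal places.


Posterior predictive = E[theta] = alpha/(alpha+beta)
= 55/80
= 0.6875

0.6875


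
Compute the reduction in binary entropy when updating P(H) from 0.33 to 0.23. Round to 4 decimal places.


H_before = -p*log2(p) - (1-p)*log2(1-p) for p=0.33: 0.9149
H_after for p=0.23: 0.778
Reduction = 0.9149 - 0.778 = 0.1369

0.1369


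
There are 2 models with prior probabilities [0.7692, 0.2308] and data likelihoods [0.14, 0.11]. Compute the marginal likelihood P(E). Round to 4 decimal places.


P(E) = sum over models of P(M_i) * P(E|M_i)
= 0.7692*0.14 + 0.2308*0.11
= 0.1331

0.1331


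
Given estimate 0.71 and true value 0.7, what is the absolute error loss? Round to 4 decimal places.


Absolute error = |estimate - true|
= |0.01| = 0.01

0.01


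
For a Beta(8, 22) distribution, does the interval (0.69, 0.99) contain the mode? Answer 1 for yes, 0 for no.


Mode of Beta(a,b) = (a-1)/(a+b-2)
= (8-1)/(8+22-2) = 0.25
Check: 0.69 <= 0.25 <= 0.99?
Result: 0

0


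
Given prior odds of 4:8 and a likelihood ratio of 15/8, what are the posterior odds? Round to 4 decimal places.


Posterior odds = prior odds * LR
Prior odds = 4/8 = 0.5
LR = 15/8 = 1.875
Posterior odds = 0.5 * 1.875 = 0.9375

0.9375


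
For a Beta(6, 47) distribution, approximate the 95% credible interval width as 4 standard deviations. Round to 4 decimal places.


Variance of Beta(a,b) = ab / ((a+b)^2 * (a+b+1))
= 6*47 / ((53)^2 * 54)
= 0.0019
SD = sqrt(0.0019) = 0.0431
Width = 4 * SD = 0.1725

0.1725


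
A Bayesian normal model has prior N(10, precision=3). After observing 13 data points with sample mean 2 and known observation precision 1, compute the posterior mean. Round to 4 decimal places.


Posterior mean = (prior_precision * prior_mean + n * data_precision * data_mean) / (prior_precision + n * data_precision)
Numerator = 3*10 + 13*1*2 = 56
Denominator = 3 + 13*1 = 16
Posterior mean = 3.5

3.5


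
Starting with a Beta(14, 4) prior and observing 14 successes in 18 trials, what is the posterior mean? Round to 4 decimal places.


Posterior parameters: alpha = 14 + 14 = 28
beta = 4 + 4 = 8
Posterior mean = alpha / (alpha + beta) = 28 / 36
= 0.7778

0.7778


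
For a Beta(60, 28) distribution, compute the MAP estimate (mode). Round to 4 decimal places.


MAP = mode = (a-1)/(a+b-2)
= (60-1)/(60+28-2)
= 59/86 = 0.686

0.686


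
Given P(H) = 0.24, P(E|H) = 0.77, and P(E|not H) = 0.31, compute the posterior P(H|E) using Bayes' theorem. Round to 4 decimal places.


By Bayes' theorem: P(H|E) = P(E|H)*P(H) / P(E)
P(E) = P(E|H)*P(H) + P(E|not H)*P(not H)
P(E) = 0.77*0.24 + 0.31*0.76 = 0.4204
P(H|E) = 0.77*0.24 / 0.4204 = 0.4396

0.4396


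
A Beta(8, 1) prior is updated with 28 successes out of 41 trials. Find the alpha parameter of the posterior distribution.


In the Beta-Binomial conjugate update:
alpha_post = alpha_prior + successes
= 8 + 28
= 36

36


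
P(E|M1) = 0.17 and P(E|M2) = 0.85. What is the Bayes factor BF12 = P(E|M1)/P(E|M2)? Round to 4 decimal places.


Bayes factor BF12 = P(E|M1) / P(E|M2)
= 0.17 / 0.85
= 0.2

0.2


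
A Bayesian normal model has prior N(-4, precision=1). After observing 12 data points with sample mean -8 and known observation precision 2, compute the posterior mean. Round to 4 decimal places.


Posterior mean = (prior_precision * prior_mean + n * data_precision * data_mean) / (prior_precision + n * data_precision)
Numerator = 1*-4 + 12*2*-8 = -196
Denominator = 1 + 12*2 = 25
Posterior mean = -7.84

-7.84


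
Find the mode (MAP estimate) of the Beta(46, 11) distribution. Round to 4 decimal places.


For Beta(a,b) with a,b > 1:
Mode = (a-1)/(a+b-2) = (46-1)/(57-2)
= 45/55 = 0.8182

0.8182


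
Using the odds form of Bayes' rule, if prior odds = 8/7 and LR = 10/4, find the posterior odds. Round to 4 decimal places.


Bayes' rule in odds form: posterior odds = prior odds * LR
= (8 * 10) / (7 * 4)
= 80/28 = 2.8571

2.8571


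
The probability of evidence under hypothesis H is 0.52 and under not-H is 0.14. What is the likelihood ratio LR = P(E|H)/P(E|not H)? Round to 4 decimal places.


LR = 0.52 / 0.14
= 3.7143

3.7143


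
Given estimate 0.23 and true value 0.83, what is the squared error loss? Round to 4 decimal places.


Squared error = (estimate - true)^2
Difference = -0.6
Loss = -0.6^2 = 0.36

0.36


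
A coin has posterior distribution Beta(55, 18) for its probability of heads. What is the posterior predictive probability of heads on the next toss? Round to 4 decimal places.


Posterior predictive = E[theta] = alpha/(alpha+beta)
= 55/73
= 0.7534

0.7534


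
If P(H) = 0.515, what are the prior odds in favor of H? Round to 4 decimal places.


Prior odds = P(H) / (1 - P(H))
= 0.515 / 0.485
= 1.0619

1.0619


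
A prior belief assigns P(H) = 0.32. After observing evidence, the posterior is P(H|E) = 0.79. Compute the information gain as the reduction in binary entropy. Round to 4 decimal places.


H(prior) = -0.32*log2(0.32) - 0.68*log2(0.68)
= 0.9044
H(post) = -0.79*log2(0.79) - 0.21*log2(0.21)
= 0.7415
IG = 0.9044 - 0.7415 = 0.1629

0.1629


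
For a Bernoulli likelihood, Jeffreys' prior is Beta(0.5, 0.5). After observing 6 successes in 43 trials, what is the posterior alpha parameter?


Jeffreys' prior for Bernoulli is Beta(0.5, 0.5).
Posterior is Beta(0.5 + k, 0.5 + n - k).
Posterior alpha = 0.5 + k = 0.5 + 6 = 6.5

6.5


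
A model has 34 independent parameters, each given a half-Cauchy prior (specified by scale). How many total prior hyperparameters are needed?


Each half-Cauchy prior needs 1 hyperparameter (scale).
Total = 1 * 34 = 34

34


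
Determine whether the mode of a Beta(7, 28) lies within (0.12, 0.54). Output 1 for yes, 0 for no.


First find the mode: (a-1)/(a+b-2) = 0.1818
Is 0.1818 in (0.12, 0.54)? 1

1


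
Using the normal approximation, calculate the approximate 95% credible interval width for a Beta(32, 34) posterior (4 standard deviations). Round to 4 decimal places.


Var(Beta) = 32*34/(66^2 * 67) = 0.0037
SD = 0.0611
Width ~ 4*SD = 0.2442

0.2442


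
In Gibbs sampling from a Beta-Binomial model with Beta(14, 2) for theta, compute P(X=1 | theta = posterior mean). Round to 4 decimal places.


Posterior mean = alpha/(alpha+beta) = 14/16 = 0.875
P(X=1|theta=mean) = theta = 0.875

0.875


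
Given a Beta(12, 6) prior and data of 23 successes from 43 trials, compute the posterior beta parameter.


Number of failures = 43 - 23 = 20
Posterior beta = 6 + 20 = 26

26


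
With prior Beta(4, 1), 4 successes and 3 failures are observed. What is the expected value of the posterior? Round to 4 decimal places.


Posterior = Beta(8, 4)
E[theta] = alpha/(alpha+beta)
= 8/12 = 0.6667

0.6667


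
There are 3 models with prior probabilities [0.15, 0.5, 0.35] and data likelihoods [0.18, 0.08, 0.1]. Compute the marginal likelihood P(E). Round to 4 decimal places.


P(E) = sum over models of P(M_i) * P(E|M_i)
= 0.15*0.18 + 0.5*0.08 + 0.35*0.1
= 0.102

0.102


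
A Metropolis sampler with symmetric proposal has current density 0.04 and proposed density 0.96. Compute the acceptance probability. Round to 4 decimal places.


For symmetric proposals, acceptance = min(1, pi(x*)/pi(x))
= min(1, 0.96/0.04)
= min(1, 24.0) = 1.0

1.0


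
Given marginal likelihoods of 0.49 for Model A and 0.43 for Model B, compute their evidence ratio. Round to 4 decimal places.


Ratio = ML(A) / ML(B) = 0.49/0.43
= 1.1395

1.1395


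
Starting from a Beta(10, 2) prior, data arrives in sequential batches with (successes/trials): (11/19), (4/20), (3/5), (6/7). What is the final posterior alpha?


In sequential Bayesian updating, we sum all successes.
Total successes = 24
Final alpha = 10 + 24 = 34

34


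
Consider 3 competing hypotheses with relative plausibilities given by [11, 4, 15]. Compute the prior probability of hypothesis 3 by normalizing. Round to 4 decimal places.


Sum of weights = 11 + 4 + 15 = 30
Normalized prior for H3 = 15 / 30
= 0.5

0.5


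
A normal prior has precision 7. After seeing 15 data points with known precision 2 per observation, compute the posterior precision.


In the conjugate normal model, precisions add:
tau_posterior = tau_prior + n * tau_data
= 7 + 15*2 = 37

37


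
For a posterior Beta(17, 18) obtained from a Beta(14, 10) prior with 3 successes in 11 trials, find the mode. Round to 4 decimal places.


Mode = (alpha - 1) / (alpha + beta - 2)
= 16 / 33
= 0.4848

0.4848


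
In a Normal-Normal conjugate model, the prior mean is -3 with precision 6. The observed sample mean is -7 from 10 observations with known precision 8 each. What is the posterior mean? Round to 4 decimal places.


Posterior precision = tau0 + n*tau = 6 + 10*8 = 86
Posterior mean = (tau0*mu0 + n*tau*xbar) / posterior_precision
= (6*-3 + 10*8*-7) / 86
= -578 / 86 = -6.7209

-6.7209


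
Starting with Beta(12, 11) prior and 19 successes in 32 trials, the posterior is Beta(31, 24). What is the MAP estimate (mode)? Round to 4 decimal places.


The mode of Beta(a, b) when a > 1 and b > 1 is (a-1)/(a+b-2)
= (31 - 1) / (31 + 24 - 2)
= 30 / 53
= 0.566

0.566


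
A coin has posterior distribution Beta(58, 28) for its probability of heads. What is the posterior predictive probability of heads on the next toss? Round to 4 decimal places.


Posterior predictive = E[theta] = alpha/(alpha+beta)
= 58/86
= 0.6744

0.6744


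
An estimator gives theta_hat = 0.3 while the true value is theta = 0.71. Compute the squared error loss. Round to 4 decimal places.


The squared error loss is (theta_hat - theta)^2
= (0.3 - 0.71)^2
= (-0.41)^2 = 0.1681

0.1681


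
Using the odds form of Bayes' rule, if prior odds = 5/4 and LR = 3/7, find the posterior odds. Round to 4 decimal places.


Bayes' rule in odds form: posterior odds = prior odds * LR
= (5 * 3) / (4 * 7)
= 15/28 = 0.5357

0.5357


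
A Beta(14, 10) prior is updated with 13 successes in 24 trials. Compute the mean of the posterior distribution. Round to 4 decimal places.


After update: Beta(27, 21)
Mean = 27 / (27 + 21) = 27 / 48
= 0.5625

0.5625


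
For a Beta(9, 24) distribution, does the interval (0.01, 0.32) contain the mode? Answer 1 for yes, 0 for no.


Mode of Beta(a,b) = (a-1)/(a+b-2)
= (9-1)/(9+24-2) = 0.2581
Check: 0.01 <= 0.2581 <= 0.32?
Result: 1

1


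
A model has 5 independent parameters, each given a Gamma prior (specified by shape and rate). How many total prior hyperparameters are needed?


Each Gamma prior needs 2 hyperparameters (shape and rate).
Total = 2 * 5 = 10

10
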